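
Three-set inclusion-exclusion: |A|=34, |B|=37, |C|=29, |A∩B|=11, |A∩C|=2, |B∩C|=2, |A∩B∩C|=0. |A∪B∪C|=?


|A∪B∪C| = |A|+|B|+|C| - |A∩B|-|A∩C|-|B∩C| + |A∩B∩C|
= 34+37+29 - 11-2-2 + 0
= 100 - 15 + 0
= 85

|A ∪ B ∪ C| = 85


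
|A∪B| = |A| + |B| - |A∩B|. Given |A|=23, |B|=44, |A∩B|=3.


|A ∪ B| = |A| + |B| - |A ∩ B|
= 23 + 44 - 3
= 64

|A ∪ B| = 64


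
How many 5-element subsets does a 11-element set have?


C(n,k) = n! / (k!(n-k)!)
C(11,5) = 11! / (5!6!)
= 462

C(11,5) = 462


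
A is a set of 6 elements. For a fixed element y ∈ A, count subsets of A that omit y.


Subsets of A avoiding y are subsets of A \ {y}, which has 5 elements.
Count = 2^(n-1) = 2^5
= 32

Number of subsets avoiding y = 32


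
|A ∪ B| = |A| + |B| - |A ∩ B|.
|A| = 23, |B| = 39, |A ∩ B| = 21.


|A ∪ B| = |A| + |B| - |A ∩ B|
= 23 + 39 - 21
= 41

|A ∪ B| = 41


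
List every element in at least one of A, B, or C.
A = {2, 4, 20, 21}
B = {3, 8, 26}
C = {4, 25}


A ∪ B = {2, 3, 4, 8, 20, 21, 26}
(A ∪ B) ∪ C = {2, 3, 4, 8, 20, 21, 25, 26}

A ∪ B ∪ C = {2, 3, 4, 8, 20, 21, 25, 26}


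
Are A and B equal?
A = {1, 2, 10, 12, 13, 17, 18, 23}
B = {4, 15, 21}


Two sets are equal iff they have exactly the same elements.
A = {1, 2, 10, 12, 13, 17, 18, 23}
B = {4, 15, 21}
Differences: {1, 2, 4, 10, 12, 13, 15, 17, 18, 21, 23}
A ≠ B

No, A ≠ B


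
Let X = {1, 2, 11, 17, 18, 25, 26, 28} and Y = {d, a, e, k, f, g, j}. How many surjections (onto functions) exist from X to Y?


n = |X| = 8, k = |Y| = 7. Surjections via inclusion-exclusion:
S(n,k) = Σ(-1)^i × C(k,i) × (k-i)^n, i=0 to k
i=0: (-1)^0×C(7,0)×7^8 = 5764801
i=1: (-1)^1×C(7,1)×6^8 = -11757312
i=2: (-1)^2×C(7,2)×5^8 = 8203125
i=3: (-1)^3×C(7,3)×4^8 = -2293760
i=4: (-1)^4×C(7,4)×3^8 = 229635
i=5: (-1)^5×C(7,5)×2^8 = -5376
i=6: (-1)^6×C(7,6)×1^8 = 7
i=7: (-1)^7×C(7,7)×0^8 = 0
Total = 141120

Number of surjections = 141120


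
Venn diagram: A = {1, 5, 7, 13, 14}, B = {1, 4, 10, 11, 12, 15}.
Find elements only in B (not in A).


A = {1, 5, 7, 13, 14}
B = {1, 4, 10, 11, 12, 15}
Region: only in B (not in A)
Elements: {4, 10, 11, 12, 15}

Elements only in B (not in A): {4, 10, 11, 12, 15}


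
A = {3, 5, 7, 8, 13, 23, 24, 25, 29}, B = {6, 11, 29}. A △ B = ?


A △ B = (A \ B) ∪ (B \ A) = elements in exactly one of A or B
A \ B = {3, 5, 7, 8, 13, 23, 24, 25}
B \ A = {6, 11}
A △ B = {3, 5, 6, 7, 8, 11, 13, 23, 24, 25}

A △ B = {3, 5, 6, 7, 8, 11, 13, 23, 24, 25}


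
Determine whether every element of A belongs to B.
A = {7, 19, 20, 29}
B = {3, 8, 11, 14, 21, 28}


A ⊆ B means every element of A is in B.
Elements in A not in B: {7, 19, 20, 29}
So A ⊄ B.

No, A ⊄ B


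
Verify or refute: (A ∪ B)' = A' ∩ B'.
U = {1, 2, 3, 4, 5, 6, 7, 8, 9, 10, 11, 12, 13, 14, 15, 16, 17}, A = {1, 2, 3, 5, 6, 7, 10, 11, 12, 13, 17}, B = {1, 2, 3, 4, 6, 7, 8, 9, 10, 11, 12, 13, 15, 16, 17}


LHS: A ∪ B = {1, 2, 3, 4, 5, 6, 7, 8, 9, 10, 11, 12, 13, 15, 16, 17}
(A ∪ B)' = U \ (A ∪ B) = {14}
A' = {4, 8, 9, 14, 15, 16}, B' = {5, 14}
Claimed RHS: A' ∩ B' = {14}
Identity is VALID: LHS = RHS = {14} ✓

Identity is valid. (A ∪ B)' = A' ∩ B' = {14}


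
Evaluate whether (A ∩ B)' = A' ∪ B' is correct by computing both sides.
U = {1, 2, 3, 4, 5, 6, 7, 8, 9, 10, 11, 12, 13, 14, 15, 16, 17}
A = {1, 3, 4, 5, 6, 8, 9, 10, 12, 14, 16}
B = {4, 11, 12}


LHS: A ∩ B = {4, 12}
(A ∩ B)' = U \ (A ∩ B) = {1, 2, 3, 5, 6, 7, 8, 9, 10, 11, 13, 14, 15, 16, 17}
A' = {2, 7, 11, 13, 15, 17}, B' = {1, 2, 3, 5, 6, 7, 8, 9, 10, 13, 14, 15, 16, 17}
Claimed RHS: A' ∪ B' = {1, 2, 3, 5, 6, 7, 8, 9, 10, 11, 13, 14, 15, 16, 17}
Identity is VALID: LHS = RHS = {1, 2, 3, 5, 6, 7, 8, 9, 10, 11, 13, 14, 15, 16, 17} ✓

Identity is valid. (A ∩ B)' = A' ∪ B' = {1, 2, 3, 5, 6, 7, 8, 9, 10, 11, 13, 14, 15, 16, 17}


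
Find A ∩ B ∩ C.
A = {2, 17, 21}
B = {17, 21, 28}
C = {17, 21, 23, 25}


A ∩ B = {17, 21}
(A ∩ B) ∩ C = {17, 21}

A ∩ B ∩ C = {17, 21}


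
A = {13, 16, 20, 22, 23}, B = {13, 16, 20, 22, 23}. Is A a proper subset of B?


A ⊂ B requires: A ⊆ B AND A ≠ B.
A ⊆ B? Yes
A = B? Yes
A = B, so A is not a PROPER subset.

No, A is not a proper subset of B


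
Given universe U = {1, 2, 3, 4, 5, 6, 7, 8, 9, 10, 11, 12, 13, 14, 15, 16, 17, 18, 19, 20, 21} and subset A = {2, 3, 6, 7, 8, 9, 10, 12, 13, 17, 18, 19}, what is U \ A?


Aᶜ = U \ A = elements in U but not in A
U = {1, 2, 3, 4, 5, 6, 7, 8, 9, 10, 11, 12, 13, 14, 15, 16, 17, 18, 19, 20, 21}
A = {2, 3, 6, 7, 8, 9, 10, 12, 13, 17, 18, 19}
Aᶜ = {1, 4, 5, 11, 14, 15, 16, 20, 21}

Aᶜ = {1, 4, 5, 11, 14, 15, 16, 20, 21}


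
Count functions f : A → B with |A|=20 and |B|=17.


Each of |A| = 20 inputs maps to any of |B| = 17 outputs.
# functions = |B|^|A| = 17^20
= 4064231406647572522401601

Number of functions = 4064231406647572522401601


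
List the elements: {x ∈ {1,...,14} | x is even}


Checking each candidate:
Condition: even numbers in {1,...,14}
Result = {2, 4, 6, 8, 10, 12, 14}

{2, 4, 6, 8, 10, 12, 14}


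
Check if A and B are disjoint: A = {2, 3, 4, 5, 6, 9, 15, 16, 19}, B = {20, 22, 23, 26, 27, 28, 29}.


Disjoint means A ∩ B = ∅.
A ∩ B = ∅
A ∩ B = ∅, so A and B are disjoint.

Yes, A and B are disjoint


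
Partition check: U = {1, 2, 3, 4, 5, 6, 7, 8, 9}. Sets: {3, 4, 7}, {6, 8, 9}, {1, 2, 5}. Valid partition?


A partition requires: (1) non-empty parts, (2) pairwise disjoint, (3) union = U
Parts: {3, 4, 7}, {6, 8, 9}, {1, 2, 5}
Union of parts: {1, 2, 3, 4, 5, 6, 7, 8, 9}
U = {1, 2, 3, 4, 5, 6, 7, 8, 9}
All non-empty? True
Pairwise disjoint? True
Covers U? True

Yes, valid partition


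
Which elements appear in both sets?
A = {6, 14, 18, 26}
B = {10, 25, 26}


A ∩ B = elements in both A and B
A = {6, 14, 18, 26}
B = {10, 25, 26}
A ∩ B = {26}

A ∩ B = {26}


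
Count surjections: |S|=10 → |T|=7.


n = |S| = 10, k = |T| = 7. Surjections via inclusion-exclusion:
S(n,k) = Σ(-1)^i × C(k,i) × (k-i)^n, i=0 to k
i=0: (-1)^0×C(7,0)×7^10 = 282475249
i=1: (-1)^1×C(7,1)×6^10 = -423263232
i=2: (-1)^2×C(7,2)×5^10 = 205078125
i=3: (-1)^3×C(7,3)×4^10 = -36700160
i=4: (-1)^4×C(7,4)×3^10 = 2066715
i=5: (-1)^5×C(7,5)×2^10 = -21504
i=6: (-1)^6×C(7,6)×1^10 = 7
i=7: (-1)^7×C(7,7)×0^10 = 0
Total = 29635200

Number of surjections = 29635200


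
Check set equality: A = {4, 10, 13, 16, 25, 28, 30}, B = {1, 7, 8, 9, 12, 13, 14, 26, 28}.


Two sets are equal iff they have exactly the same elements.
A = {4, 10, 13, 16, 25, 28, 30}
B = {1, 7, 8, 9, 12, 13, 14, 26, 28}
Differences: {1, 4, 7, 8, 9, 10, 12, 14, 16, 25, 26, 30}
A ≠ B

No, A ≠ B


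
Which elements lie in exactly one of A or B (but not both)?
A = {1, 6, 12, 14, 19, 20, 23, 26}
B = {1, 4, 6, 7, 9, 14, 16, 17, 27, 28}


A △ B = (A \ B) ∪ (B \ A) = elements in exactly one of A or B
A \ B = {12, 19, 20, 23, 26}
B \ A = {4, 7, 9, 16, 17, 27, 28}
A △ B = {4, 7, 9, 12, 16, 17, 19, 20, 23, 26, 27, 28}

A △ B = {4, 7, 9, 12, 16, 17, 19, 20, 23, 26, 27, 28}


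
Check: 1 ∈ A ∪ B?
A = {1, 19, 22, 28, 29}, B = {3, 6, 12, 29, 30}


A = {1, 19, 22, 28, 29}, B = {3, 6, 12, 29, 30}
A ∪ B = all elements in A or B
A ∪ B = {1, 3, 6, 12, 19, 22, 28, 29, 30}
Checking if 1 ∈ A ∪ B
1 is in A ∪ B → True

1 ∈ A ∪ B


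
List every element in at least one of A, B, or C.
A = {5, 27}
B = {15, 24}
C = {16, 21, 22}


A ∪ B = {5, 15, 24, 27}
(A ∪ B) ∪ C = {5, 15, 16, 21, 22, 24, 27}

A ∪ B ∪ C = {5, 15, 16, 21, 22, 24, 27}


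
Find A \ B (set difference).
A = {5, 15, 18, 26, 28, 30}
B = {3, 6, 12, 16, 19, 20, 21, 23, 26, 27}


A \ B = elements in A but not in B
A = {5, 15, 18, 26, 28, 30}
B = {3, 6, 12, 16, 19, 20, 21, 23, 26, 27}
Remove from A any elements in B
A \ B = {5, 15, 18, 28, 30}

A \ B = {5, 15, 18, 28, 30}


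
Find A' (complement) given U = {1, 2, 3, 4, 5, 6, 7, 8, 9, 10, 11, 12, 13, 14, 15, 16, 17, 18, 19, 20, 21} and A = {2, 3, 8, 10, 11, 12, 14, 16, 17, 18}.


Aᶜ = U \ A = elements in U but not in A
U = {1, 2, 3, 4, 5, 6, 7, 8, 9, 10, 11, 12, 13, 14, 15, 16, 17, 18, 19, 20, 21}
A = {2, 3, 8, 10, 11, 12, 14, 16, 17, 18}
Aᶜ = {1, 4, 5, 6, 7, 9, 13, 15, 19, 20, 21}

Aᶜ = {1, 4, 5, 6, 7, 9, 13, 15, 19, 20, 21}


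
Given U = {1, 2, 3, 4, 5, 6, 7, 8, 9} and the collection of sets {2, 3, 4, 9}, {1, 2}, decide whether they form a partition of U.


A partition requires: (1) non-empty parts, (2) pairwise disjoint, (3) union = U
Parts: {2, 3, 4, 9}, {1, 2}
Union of parts: {1, 2, 3, 4, 9}
U = {1, 2, 3, 4, 5, 6, 7, 8, 9}
All non-empty? True
Pairwise disjoint? False
Covers U? False

No, not a valid partition


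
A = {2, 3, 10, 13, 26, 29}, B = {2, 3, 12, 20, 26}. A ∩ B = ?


A ∩ B = elements in both A and B
A = {2, 3, 10, 13, 26, 29}
B = {2, 3, 12, 20, 26}
A ∩ B = {2, 3, 26}

A ∩ B = {2, 3, 26}


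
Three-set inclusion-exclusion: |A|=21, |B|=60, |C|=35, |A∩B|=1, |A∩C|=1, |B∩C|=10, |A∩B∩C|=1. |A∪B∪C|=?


|A∪B∪C| = |A|+|B|+|C| - |A∩B|-|A∩C|-|B∩C| + |A∩B∩C|
= 21+60+35 - 1-1-10 + 1
= 116 - 12 + 1
= 105

|A ∪ B ∪ C| = 105


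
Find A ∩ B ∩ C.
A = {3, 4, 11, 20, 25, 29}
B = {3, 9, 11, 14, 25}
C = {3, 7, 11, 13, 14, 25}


A ∩ B = {3, 11, 25}
(A ∩ B) ∩ C = {3, 11, 25}

A ∩ B ∩ C = {3, 11, 25}


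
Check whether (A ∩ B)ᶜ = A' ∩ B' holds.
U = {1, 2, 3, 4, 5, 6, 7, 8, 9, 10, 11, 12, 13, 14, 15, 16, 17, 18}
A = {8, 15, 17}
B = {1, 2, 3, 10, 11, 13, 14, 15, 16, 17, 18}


LHS: A ∩ B = {15, 17}
(A ∩ B)' = U \ (A ∩ B) = {1, 2, 3, 4, 5, 6, 7, 8, 9, 10, 11, 12, 13, 14, 16, 18}
A' = {1, 2, 3, 4, 5, 6, 7, 9, 10, 11, 12, 13, 14, 16, 18}, B' = {4, 5, 6, 7, 8, 9, 12}
Claimed RHS: A' ∩ B' = {4, 5, 6, 7, 9, 12}
Identity is INVALID: LHS = {1, 2, 3, 4, 5, 6, 7, 8, 9, 10, 11, 12, 13, 14, 16, 18} but the RHS claimed here equals {4, 5, 6, 7, 9, 12}. The correct form is (A ∩ B)' = A' ∪ B'.

Identity is invalid: (A ∩ B)' = {1, 2, 3, 4, 5, 6, 7, 8, 9, 10, 11, 12, 13, 14, 16, 18} but A' ∩ B' = {4, 5, 6, 7, 9, 12}. The correct De Morgan law is (A ∩ B)' = A' ∪ B'.


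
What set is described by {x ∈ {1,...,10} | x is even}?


Checking each candidate:
Condition: even numbers in {1,...,10}
Result = {2, 4, 6, 8, 10}

{2, 4, 6, 8, 10}


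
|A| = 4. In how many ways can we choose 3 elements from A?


C(n,k) = n! / (k!(n-k)!)
C(4,3) = 4! / (3!1!)
= 4

C(4,3) = 4


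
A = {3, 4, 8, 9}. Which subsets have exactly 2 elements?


|A| = 4, so A has C(4,2) = 6 subsets of size 2.
Enumerate by choosing 2 elements from A at a time:
{3, 4}, {3, 8}, {3, 9}, {4, 8}, {4, 9}, {8, 9}

2-element subsets (6 total): {3, 4}, {3, 8}, {3, 9}, {4, 8}, {4, 9}, {8, 9}


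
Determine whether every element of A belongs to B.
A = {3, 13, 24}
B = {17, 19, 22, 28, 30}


A ⊆ B means every element of A is in B.
Elements in A not in B: {3, 13, 24}
So A ⊄ B.

No, A ⊄ B


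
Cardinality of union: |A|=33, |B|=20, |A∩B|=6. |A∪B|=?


|A ∪ B| = |A| + |B| - |A ∩ B|
= 33 + 20 - 6
= 47

|A ∪ B| = 47


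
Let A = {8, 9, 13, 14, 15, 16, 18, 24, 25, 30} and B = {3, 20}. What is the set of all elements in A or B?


A ∪ B = all elements in A or B (or both)
A = {8, 9, 13, 14, 15, 16, 18, 24, 25, 30}
B = {3, 20}
A ∪ B = {3, 8, 9, 13, 14, 15, 16, 18, 20, 24, 25, 30}

A ∪ B = {3, 8, 9, 13, 14, 15, 16, 18, 20, 24, 25, 30}


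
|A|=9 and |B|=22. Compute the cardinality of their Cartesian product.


|A × B| = |A| × |B|
= 9 × 22
= 198

|A × B| = 198


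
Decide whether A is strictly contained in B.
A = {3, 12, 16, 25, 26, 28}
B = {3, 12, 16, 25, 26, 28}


A ⊂ B requires: A ⊆ B AND A ≠ B.
A ⊆ B? Yes
A = B? Yes
A = B, so A is not a PROPER subset.

No, A is not a proper subset of B


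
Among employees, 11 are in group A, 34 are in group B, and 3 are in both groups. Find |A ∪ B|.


|A ∪ B| = |A| + |B| - |A ∩ B|
= 11 + 34 - 3
= 42

|A ∪ B| = 42


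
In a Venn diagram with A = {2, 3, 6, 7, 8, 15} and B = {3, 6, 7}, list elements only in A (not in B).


A = {2, 3, 6, 7, 8, 15}
B = {3, 6, 7}
Region: only in A (not in B)
Elements: {2, 8, 15}

Elements only in A (not in B): {2, 8, 15}


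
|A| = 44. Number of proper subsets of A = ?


Total subsets = 2^n = 2^44 = 17592186044416
Proper subsets exclude the set itself: 2^n - 1
= 17592186044416 - 1
= 17592186044415

Number of proper subsets = 17592186044415


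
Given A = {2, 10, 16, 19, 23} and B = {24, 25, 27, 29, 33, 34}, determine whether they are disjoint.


Disjoint means A ∩ B = ∅.
A ∩ B = ∅
A ∩ B = ∅, so A and B are disjoint.

Yes, A and B are disjoint


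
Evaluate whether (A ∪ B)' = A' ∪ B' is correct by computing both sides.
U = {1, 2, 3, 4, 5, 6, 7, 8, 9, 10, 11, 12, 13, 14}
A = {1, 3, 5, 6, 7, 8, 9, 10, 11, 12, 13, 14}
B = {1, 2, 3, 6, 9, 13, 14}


LHS: A ∪ B = {1, 2, 3, 5, 6, 7, 8, 9, 10, 11, 12, 13, 14}
(A ∪ B)' = U \ (A ∪ B) = {4}
A' = {2, 4}, B' = {4, 5, 7, 8, 10, 11, 12}
Claimed RHS: A' ∪ B' = {2, 4, 5, 7, 8, 10, 11, 12}
Identity is INVALID: LHS = {4} but the RHS claimed here equals {2, 4, 5, 7, 8, 10, 11, 12}. The correct form is (A ∪ B)' = A' ∩ B'.

Identity is invalid: (A ∪ B)' = {4} but A' ∪ B' = {2, 4, 5, 7, 8, 10, 11, 12}. The correct De Morgan law is (A ∪ B)' = A' ∩ B'.


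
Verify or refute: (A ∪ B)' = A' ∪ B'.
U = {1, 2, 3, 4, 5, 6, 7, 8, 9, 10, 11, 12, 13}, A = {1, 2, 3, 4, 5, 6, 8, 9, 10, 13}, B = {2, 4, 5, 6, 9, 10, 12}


LHS: A ∪ B = {1, 2, 3, 4, 5, 6, 8, 9, 10, 12, 13}
(A ∪ B)' = U \ (A ∪ B) = {7, 11}
A' = {7, 11, 12}, B' = {1, 3, 7, 8, 11, 13}
Claimed RHS: A' ∪ B' = {1, 3, 7, 8, 11, 12, 13}
Identity is INVALID: LHS = {7, 11} but the RHS claimed here equals {1, 3, 7, 8, 11, 12, 13}. The correct form is (A ∪ B)' = A' ∩ B'.

Identity is invalid: (A ∪ B)' = {7, 11} but A' ∪ B' = {1, 3, 7, 8, 11, 12, 13}. The correct De Morgan law is (A ∪ B)' = A' ∩ B'.


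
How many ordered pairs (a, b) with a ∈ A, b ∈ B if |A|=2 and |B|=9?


|A × B| = |A| × |B|
= 2 × 9
= 18

|A × B| = 18


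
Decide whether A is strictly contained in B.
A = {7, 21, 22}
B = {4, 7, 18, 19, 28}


A ⊂ B requires: A ⊆ B AND A ≠ B.
A ⊆ B? No
A ⊄ B, so A is not a proper subset.

No, A is not a proper subset of B


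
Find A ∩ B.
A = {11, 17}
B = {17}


A ∩ B = elements in both A and B
A = {11, 17}
B = {17}
A ∩ B = {17}

A ∩ B = {17}


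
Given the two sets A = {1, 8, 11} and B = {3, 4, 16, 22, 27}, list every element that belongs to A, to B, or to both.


A ∪ B = all elements in A or B (or both)
A = {1, 8, 11}
B = {3, 4, 16, 22, 27}
A ∪ B = {1, 3, 4, 8, 11, 16, 22, 27}

A ∪ B = {1, 3, 4, 8, 11, 16, 22, 27}


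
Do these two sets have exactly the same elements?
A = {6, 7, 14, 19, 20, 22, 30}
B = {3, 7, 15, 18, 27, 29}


Two sets are equal iff they have exactly the same elements.
A = {6, 7, 14, 19, 20, 22, 30}
B = {3, 7, 15, 18, 27, 29}
Differences: {3, 6, 14, 15, 18, 19, 20, 22, 27, 29, 30}
A ≠ B

No, A ≠ B


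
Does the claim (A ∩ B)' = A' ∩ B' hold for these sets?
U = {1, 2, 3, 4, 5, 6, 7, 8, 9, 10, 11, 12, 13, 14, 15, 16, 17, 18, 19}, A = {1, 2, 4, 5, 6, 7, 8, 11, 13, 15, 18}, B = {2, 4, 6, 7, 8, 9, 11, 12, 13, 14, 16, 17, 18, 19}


LHS: A ∩ B = {2, 4, 6, 7, 8, 11, 13, 18}
(A ∩ B)' = U \ (A ∩ B) = {1, 3, 5, 9, 10, 12, 14, 15, 16, 17, 19}
A' = {3, 9, 10, 12, 14, 16, 17, 19}, B' = {1, 3, 5, 10, 15}
Claimed RHS: A' ∩ B' = {3, 10}
Identity is INVALID: LHS = {1, 3, 5, 9, 10, 12, 14, 15, 16, 17, 19} but the RHS claimed here equals {3, 10}. The correct form is (A ∩ B)' = A' ∪ B'.

Identity is invalid: (A ∩ B)' = {1, 3, 5, 9, 10, 12, 14, 15, 16, 17, 19} but A' ∩ B' = {3, 10}. The correct De Morgan law is (A ∩ B)' = A' ∪ B'.


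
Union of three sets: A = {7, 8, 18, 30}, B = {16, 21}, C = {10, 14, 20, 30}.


A ∪ B = {7, 8, 16, 18, 21, 30}
(A ∪ B) ∪ C = {7, 8, 10, 14, 16, 18, 20, 21, 30}

A ∪ B ∪ C = {7, 8, 10, 14, 16, 18, 20, 21, 30}


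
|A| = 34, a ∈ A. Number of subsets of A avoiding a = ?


Subsets of A avoiding a are subsets of A \ {a}, which has 33 elements.
Count = 2^(n-1) = 2^33
= 8589934592

Number of subsets avoiding a = 8589934592


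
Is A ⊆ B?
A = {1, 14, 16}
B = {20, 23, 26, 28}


A ⊆ B means every element of A is in B.
Elements in A not in B: {1, 14, 16}
So A ⊄ B.

No, A ⊄ B


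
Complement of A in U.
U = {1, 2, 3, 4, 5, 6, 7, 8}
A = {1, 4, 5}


Aᶜ = U \ A = elements in U but not in A
U = {1, 2, 3, 4, 5, 6, 7, 8}
A = {1, 4, 5}
Aᶜ = {2, 3, 6, 7, 8}

Aᶜ = {2, 3, 6, 7, 8}


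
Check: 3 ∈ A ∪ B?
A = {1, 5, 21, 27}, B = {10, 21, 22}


A = {1, 5, 21, 27}, B = {10, 21, 22}
A ∪ B = all elements in A or B
A ∪ B = {1, 5, 10, 21, 22, 27}
Checking if 3 ∈ A ∪ B
3 is not in A ∪ B → False

3 ∉ A ∪ B


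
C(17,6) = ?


C(n,k) = n! / (k!(n-k)!)
C(17,6) = 17! / (6!11!)
= 12376

C(17,6) = 12376


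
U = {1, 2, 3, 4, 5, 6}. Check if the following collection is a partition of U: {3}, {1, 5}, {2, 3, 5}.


A partition requires: (1) non-empty parts, (2) pairwise disjoint, (3) union = U
Parts: {3}, {1, 5}, {2, 3, 5}
Union of parts: {1, 2, 3, 5}
U = {1, 2, 3, 4, 5, 6}
All non-empty? True
Pairwise disjoint? False
Covers U? False

No, not a valid partition


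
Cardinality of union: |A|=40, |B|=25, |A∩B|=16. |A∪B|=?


|A ∪ B| = |A| + |B| - |A ∩ B|
= 40 + 25 - 16
= 49

|A ∪ B| = 49


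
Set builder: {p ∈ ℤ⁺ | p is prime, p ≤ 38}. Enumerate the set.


Checking each candidate:
Condition: primes ≤ 38
Result = {2, 3, 5, 7, 11, 13, 17, 19, 23, 29, 31, 37}

{2, 3, 5, 7, 11, 13, 17, 19, 23, 29, 31, 37}


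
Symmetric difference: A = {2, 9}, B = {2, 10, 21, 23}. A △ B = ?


A △ B = (A \ B) ∪ (B \ A) = elements in exactly one of A or B
A \ B = {9}
B \ A = {10, 21, 23}
A △ B = {9, 10, 21, 23}

A △ B = {9, 10, 21, 23}


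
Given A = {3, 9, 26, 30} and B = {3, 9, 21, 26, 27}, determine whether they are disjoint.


Disjoint means A ∩ B = ∅.
A ∩ B = {3, 9, 26}
A ∩ B ≠ ∅, so A and B are NOT disjoint.

No, A and B are not disjoint (A ∩ B = {3, 9, 26})


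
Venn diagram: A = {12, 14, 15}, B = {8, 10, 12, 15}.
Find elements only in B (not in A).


A = {12, 14, 15}
B = {8, 10, 12, 15}
Region: only in B (not in A)
Elements: {8, 10}

Elements only in B (not in A): {8, 10}


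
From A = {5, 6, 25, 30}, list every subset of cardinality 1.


|A| = 4, so A has C(4,1) = 4 subsets of size 1.
Enumerate by choosing 1 elements from A at a time:
{5}, {6}, {25}, {30}

1-element subsets (4 total): {5}, {6}, {25}, {30}


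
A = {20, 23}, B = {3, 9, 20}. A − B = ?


A \ B = elements in A but not in B
A = {20, 23}
B = {3, 9, 20}
Remove from A any elements in B
A \ B = {23}

A \ B = {23}


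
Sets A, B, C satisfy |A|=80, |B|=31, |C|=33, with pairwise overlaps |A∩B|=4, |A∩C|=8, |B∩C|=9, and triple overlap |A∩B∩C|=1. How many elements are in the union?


|A∪B∪C| = |A|+|B|+|C| - |A∩B|-|A∩C|-|B∩C| + |A∩B∩C|
= 80+31+33 - 4-8-9 + 1
= 144 - 21 + 1
= 124

|A ∪ B ∪ C| = 124


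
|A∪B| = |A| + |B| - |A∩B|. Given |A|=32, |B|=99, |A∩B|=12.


|A ∪ B| = |A| + |B| - |A ∩ B|
= 32 + 99 - 12
= 119

|A ∪ B| = 119


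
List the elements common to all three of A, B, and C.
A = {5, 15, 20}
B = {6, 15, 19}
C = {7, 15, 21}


A ∩ B = {15}
(A ∩ B) ∩ C = {15}

A ∩ B ∩ C = {15}


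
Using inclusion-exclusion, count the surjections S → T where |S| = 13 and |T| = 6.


n = |S| = 13, k = |T| = 6. Surjections via inclusion-exclusion:
S(n,k) = Σ(-1)^i × C(k,i) × (k-i)^n, i=0 to k
i=0: (-1)^0×C(6,0)×6^13 = 13060694016
i=1: (-1)^1×C(6,1)×5^13 = -7324218750
i=2: (-1)^2×C(6,2)×4^13 = 1006632960
i=3: (-1)^3×C(6,3)×3^13 = -31886460
i=4: (-1)^4×C(6,4)×2^13 = 122880
i=5: (-1)^5×C(6,5)×1^13 = -6
i=6: (-1)^6×C(6,6)×0^13 = 0
Total = 6711344640

Number of surjections = 6711344640


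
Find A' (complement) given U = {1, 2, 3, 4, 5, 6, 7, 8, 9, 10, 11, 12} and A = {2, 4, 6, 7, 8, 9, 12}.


Aᶜ = U \ A = elements in U but not in A
U = {1, 2, 3, 4, 5, 6, 7, 8, 9, 10, 11, 12}
A = {2, 4, 6, 7, 8, 9, 12}
Aᶜ = {1, 3, 5, 10, 11}

Aᶜ = {1, 3, 5, 10, 11}


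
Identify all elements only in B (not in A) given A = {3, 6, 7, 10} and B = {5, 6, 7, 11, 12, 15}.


A = {3, 6, 7, 10}
B = {5, 6, 7, 11, 12, 15}
Region: only in B (not in A)
Elements: {5, 11, 12, 15}

Elements only in B (not in A): {5, 11, 12, 15}


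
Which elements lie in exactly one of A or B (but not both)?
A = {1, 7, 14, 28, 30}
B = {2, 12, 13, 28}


A △ B = (A \ B) ∪ (B \ A) = elements in exactly one of A or B
A \ B = {1, 7, 14, 30}
B \ A = {2, 12, 13}
A △ B = {1, 2, 7, 12, 13, 14, 30}

A △ B = {1, 2, 7, 12, 13, 14, 30}


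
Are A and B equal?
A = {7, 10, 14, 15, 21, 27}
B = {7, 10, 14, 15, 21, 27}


Two sets are equal iff they have exactly the same elements.
A = {7, 10, 14, 15, 21, 27}
B = {7, 10, 14, 15, 21, 27}
Same elements → A = B

Yes, A = B


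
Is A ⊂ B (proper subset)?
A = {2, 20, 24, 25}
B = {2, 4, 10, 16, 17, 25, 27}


A ⊂ B requires: A ⊆ B AND A ≠ B.
A ⊆ B? No
A ⊄ B, so A is not a proper subset.

No, A is not a proper subset of B


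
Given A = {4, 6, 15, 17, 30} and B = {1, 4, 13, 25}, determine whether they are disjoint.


Disjoint means A ∩ B = ∅.
A ∩ B = {4}
A ∩ B ≠ ∅, so A and B are NOT disjoint.

No, A and B are not disjoint (A ∩ B = {4})


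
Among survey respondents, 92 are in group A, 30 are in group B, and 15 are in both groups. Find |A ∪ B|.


|A ∪ B| = |A| + |B| - |A ∩ B|
= 92 + 30 - 15
= 107

|A ∪ B| = 107


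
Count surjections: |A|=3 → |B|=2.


n = |A| = 3, k = |B| = 2. Surjections via inclusion-exclusion:
S(n,k) = Σ(-1)^i × C(k,i) × (k-i)^n, i=0 to k
i=0: (-1)^0×C(2,0)×2^3 = 8
i=1: (-1)^1×C(2,1)×1^3 = -2
i=2: (-1)^2×C(2,2)×0^3 = 0
Total = 6

Number of surjections = 6


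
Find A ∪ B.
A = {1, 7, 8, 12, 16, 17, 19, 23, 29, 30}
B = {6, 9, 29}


A ∪ B = all elements in A or B (or both)
A = {1, 7, 8, 12, 16, 17, 19, 23, 29, 30}
B = {6, 9, 29}
A ∪ B = {1, 6, 7, 8, 9, 12, 16, 17, 19, 23, 29, 30}

A ∪ B = {1, 6, 7, 8, 9, 12, 16, 17, 19, 23, 29, 30}


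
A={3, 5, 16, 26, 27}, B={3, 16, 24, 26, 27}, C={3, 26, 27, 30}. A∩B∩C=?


A ∩ B = {3, 16, 26, 27}
(A ∩ B) ∩ C = {3, 26, 27}

A ∩ B ∩ C = {3, 26, 27}


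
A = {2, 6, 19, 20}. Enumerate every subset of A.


|A| = 4, so |P(A)| = 2^4 = 16
Enumerate subsets by cardinality (0 to 4):
∅, {2}, {6}, {19}, {20}, {2, 6}, {2, 19}, {2, 20}, {6, 19}, {6, 20}, {19, 20}, {2, 6, 19}, {2, 6, 20}, {2, 19, 20}, {6, 19, 20}, {2, 6, 19, 20}

P(A) has 16 subsets: ∅, {2}, {6}, {19}, {20}, {2, 6}, {2, 19}, {2, 20}, {6, 19}, {6, 20}, {19, 20}, {2, 6, 19}, {2, 6, 20}, {2, 19, 20}, {6, 19, 20}, {2, 6, 19, 20}


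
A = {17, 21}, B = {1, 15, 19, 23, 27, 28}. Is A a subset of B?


A ⊆ B means every element of A is in B.
Elements in A not in B: {17, 21}
So A ⊄ B.

No, A ⊄ B


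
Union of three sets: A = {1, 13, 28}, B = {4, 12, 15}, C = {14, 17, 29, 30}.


A ∪ B = {1, 4, 12, 13, 15, 28}
(A ∪ B) ∪ C = {1, 4, 12, 13, 14, 15, 17, 28, 29, 30}

A ∪ B ∪ C = {1, 4, 12, 13, 14, 15, 17, 28, 29, 30}


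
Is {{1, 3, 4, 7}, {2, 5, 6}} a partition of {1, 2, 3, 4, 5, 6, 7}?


A partition requires: (1) non-empty parts, (2) pairwise disjoint, (3) union = U
Parts: {1, 3, 4, 7}, {2, 5, 6}
Union of parts: {1, 2, 3, 4, 5, 6, 7}
U = {1, 2, 3, 4, 5, 6, 7}
All non-empty? True
Pairwise disjoint? True
Covers U? True

Yes, valid partition


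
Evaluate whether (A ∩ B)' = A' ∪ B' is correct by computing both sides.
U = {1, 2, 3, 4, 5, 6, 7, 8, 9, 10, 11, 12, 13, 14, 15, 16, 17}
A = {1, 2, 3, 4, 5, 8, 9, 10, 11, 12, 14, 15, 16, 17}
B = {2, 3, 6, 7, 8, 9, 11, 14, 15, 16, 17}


LHS: A ∩ B = {2, 3, 8, 9, 11, 14, 15, 16, 17}
(A ∩ B)' = U \ (A ∩ B) = {1, 4, 5, 6, 7, 10, 12, 13}
A' = {6, 7, 13}, B' = {1, 4, 5, 10, 12, 13}
Claimed RHS: A' ∪ B' = {1, 4, 5, 6, 7, 10, 12, 13}
Identity is VALID: LHS = RHS = {1, 4, 5, 6, 7, 10, 12, 13} ✓

Identity is valid. (A ∩ B)' = A' ∪ B' = {1, 4, 5, 6, 7, 10, 12, 13}


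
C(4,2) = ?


C(n,k) = n! / (k!(n-k)!)
C(4,2) = 4! / (2!2!)
= 6

C(4,2) = 6


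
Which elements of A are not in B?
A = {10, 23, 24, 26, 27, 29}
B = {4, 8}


A \ B = elements in A but not in B
A = {10, 23, 24, 26, 27, 29}
B = {4, 8}
Remove from A any elements in B
A \ B = {10, 23, 24, 26, 27, 29}

A \ B = {10, 23, 24, 26, 27, 29}


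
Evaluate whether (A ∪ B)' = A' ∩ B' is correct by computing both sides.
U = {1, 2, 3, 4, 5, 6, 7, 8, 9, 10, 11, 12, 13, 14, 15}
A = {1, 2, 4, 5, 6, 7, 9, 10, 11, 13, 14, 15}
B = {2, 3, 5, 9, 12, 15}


LHS: A ∪ B = {1, 2, 3, 4, 5, 6, 7, 9, 10, 11, 12, 13, 14, 15}
(A ∪ B)' = U \ (A ∪ B) = {8}
A' = {3, 8, 12}, B' = {1, 4, 6, 7, 8, 10, 11, 13, 14}
Claimed RHS: A' ∩ B' = {8}
Identity is VALID: LHS = RHS = {8} ✓

Identity is valid. (A ∪ B)' = A' ∩ B' = {8}


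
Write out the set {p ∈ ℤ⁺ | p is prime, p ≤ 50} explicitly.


Checking each candidate:
Condition: primes ≤ 50
Result = {2, 3, 5, 7, 11, 13, 17, 19, 23, 29, 31, 37, 41, 43, 47}

{2, 3, 5, 7, 11, 13, 17, 19, 23, 29, 31, 37, 41, 43, 47}


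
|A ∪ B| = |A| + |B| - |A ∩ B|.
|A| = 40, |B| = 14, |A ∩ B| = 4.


|A ∪ B| = |A| + |B| - |A ∩ B|
= 40 + 14 - 4
= 50

|A ∪ B| = 50


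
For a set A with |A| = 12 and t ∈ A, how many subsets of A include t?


Subsets of A containing t correspond to subsets of A \ {t}, which has 11 elements.
Count = 2^(n-1) = 2^11
= 2048

Number of subsets containing t = 2048


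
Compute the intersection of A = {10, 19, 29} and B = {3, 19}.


A ∩ B = elements in both A and B
A = {10, 19, 29}
B = {3, 19}
A ∩ B = {19}

A ∩ B = {19}


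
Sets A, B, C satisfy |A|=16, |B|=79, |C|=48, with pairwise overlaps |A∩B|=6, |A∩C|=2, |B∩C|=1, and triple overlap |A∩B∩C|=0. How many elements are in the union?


|A∪B∪C| = |A|+|B|+|C| - |A∩B|-|A∩C|-|B∩C| + |A∩B∩C|
= 16+79+48 - 6-2-1 + 0
= 143 - 9 + 0
= 134

|A ∪ B ∪ C| = 134


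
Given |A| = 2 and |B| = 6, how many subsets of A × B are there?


A relation from A to B is any subset of A × B.
|A × B| = 2 × 6 = 12
# relations = 2^|A × B| = 2^12 = 4096

Number of relations = 4096


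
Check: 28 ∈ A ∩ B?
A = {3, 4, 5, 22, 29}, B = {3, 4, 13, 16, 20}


A = {3, 4, 5, 22, 29}, B = {3, 4, 13, 16, 20}
A ∩ B = elements in both A and B
A ∩ B = {3, 4}
Checking if 28 ∈ A ∩ B
28 is not in A ∩ B → False

28 ∉ A ∩ B


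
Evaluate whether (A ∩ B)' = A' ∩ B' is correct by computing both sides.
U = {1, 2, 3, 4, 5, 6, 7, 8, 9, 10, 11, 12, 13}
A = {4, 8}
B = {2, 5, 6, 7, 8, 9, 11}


LHS: A ∩ B = {8}
(A ∩ B)' = U \ (A ∩ B) = {1, 2, 3, 4, 5, 6, 7, 9, 10, 11, 12, 13}
A' = {1, 2, 3, 5, 6, 7, 9, 10, 11, 12, 13}, B' = {1, 3, 4, 10, 12, 13}
Claimed RHS: A' ∩ B' = {1, 3, 10, 12, 13}
Identity is INVALID: LHS = {1, 2, 3, 4, 5, 6, 7, 9, 10, 11, 12, 13} but the RHS claimed here equals {1, 3, 10, 12, 13}. The correct form is (A ∩ B)' = A' ∪ B'.

Identity is invalid: (A ∩ B)' = {1, 2, 3, 4, 5, 6, 7, 9, 10, 11, 12, 13} but A' ∩ B' = {1, 3, 10, 12, 13}. The correct De Morgan law is (A ∩ B)' = A' ∪ B'.


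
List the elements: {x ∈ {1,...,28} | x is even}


Checking each candidate:
Condition: even numbers in {1,...,28}
Result = {2, 4, 6, 8, 10, 12, 14, 16, 18, 20, 22, 24, 26, 28}

{2, 4, 6, 8, 10, 12, 14, 16, 18, 20, 22, 24, 26, 28}


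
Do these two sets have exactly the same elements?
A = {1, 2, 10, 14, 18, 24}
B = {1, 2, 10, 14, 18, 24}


Two sets are equal iff they have exactly the same elements.
A = {1, 2, 10, 14, 18, 24}
B = {1, 2, 10, 14, 18, 24}
Same elements → A = B

Yes, A = B


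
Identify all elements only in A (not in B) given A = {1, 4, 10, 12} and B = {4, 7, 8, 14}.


A = {1, 4, 10, 12}
B = {4, 7, 8, 14}
Region: only in A (not in B)
Elements: {1, 10, 12}

Elements only in A (not in B): {1, 10, 12}


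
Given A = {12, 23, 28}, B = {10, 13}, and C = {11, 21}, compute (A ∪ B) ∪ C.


A ∪ B = {10, 12, 13, 23, 28}
(A ∪ B) ∪ C = {10, 11, 12, 13, 21, 23, 28}

A ∪ B ∪ C = {10, 11, 12, 13, 21, 23, 28}


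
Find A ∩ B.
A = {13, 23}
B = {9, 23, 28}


A ∩ B = elements in both A and B
A = {13, 23}
B = {9, 23, 28}
A ∩ B = {23}

A ∩ B = {23}


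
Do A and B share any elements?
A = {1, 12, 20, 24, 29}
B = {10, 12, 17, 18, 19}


Disjoint means A ∩ B = ∅.
A ∩ B = {12}
A ∩ B ≠ ∅, so A and B are NOT disjoint.

Yes — A and B share the element(s) of A ∩ B = {12}, so they are not disjoint


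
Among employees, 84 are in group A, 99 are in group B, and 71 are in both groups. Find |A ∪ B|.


|A ∪ B| = |A| + |B| - |A ∩ B|
= 84 + 99 - 71
= 112

|A ∪ B| = 112


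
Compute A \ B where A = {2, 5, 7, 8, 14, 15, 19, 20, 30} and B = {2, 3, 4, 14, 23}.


A \ B = elements in A but not in B
A = {2, 5, 7, 8, 14, 15, 19, 20, 30}
B = {2, 3, 4, 14, 23}
Remove from A any elements in B
A \ B = {5, 7, 8, 15, 19, 20, 30}

A \ B = {5, 7, 8, 15, 19, 20, 30}


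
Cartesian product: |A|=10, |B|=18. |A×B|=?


|A × B| = |A| × |B|
= 10 × 18
= 180

|A × B| = 180


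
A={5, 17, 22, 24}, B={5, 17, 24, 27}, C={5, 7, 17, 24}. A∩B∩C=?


A ∩ B = {5, 17, 24}
(A ∩ B) ∩ C = {5, 17, 24}

A ∩ B ∩ C = {5, 17, 24}


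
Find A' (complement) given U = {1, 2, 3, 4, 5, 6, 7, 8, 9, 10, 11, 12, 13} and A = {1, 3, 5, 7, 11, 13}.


Aᶜ = U \ A = elements in U but not in A
U = {1, 2, 3, 4, 5, 6, 7, 8, 9, 10, 11, 12, 13}
A = {1, 3, 5, 7, 11, 13}
Aᶜ = {2, 4, 6, 8, 9, 10, 12}

Aᶜ = {2, 4, 6, 8, 9, 10, 12}


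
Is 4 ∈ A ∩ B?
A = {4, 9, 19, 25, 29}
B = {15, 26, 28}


A = {4, 9, 19, 25, 29}, B = {15, 26, 28}
A ∩ B = elements in both A and B
A ∩ B = ∅
Checking if 4 ∈ A ∩ B
4 is not in A ∩ B → False

4 ∉ A ∩ B


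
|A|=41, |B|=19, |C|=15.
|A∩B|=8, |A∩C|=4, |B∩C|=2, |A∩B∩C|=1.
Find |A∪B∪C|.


|A∪B∪C| = |A|+|B|+|C| - |A∩B|-|A∩C|-|B∩C| + |A∩B∩C|
= 41+19+15 - 8-4-2 + 1
= 75 - 14 + 1
= 62

|A ∪ B ∪ C| = 62


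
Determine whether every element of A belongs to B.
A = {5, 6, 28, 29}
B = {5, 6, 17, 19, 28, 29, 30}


A ⊆ B means every element of A is in B.
All elements of A are in B.
So A ⊆ B.

Yes, A ⊆ B


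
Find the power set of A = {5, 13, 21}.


|A| = 3, so |P(A)| = 2^3 = 8
Enumerate subsets by cardinality (0 to 3):
∅, {5}, {13}, {21}, {5, 13}, {5, 21}, {13, 21}, {5, 13, 21}

P(A) has 8 subsets: ∅, {5}, {13}, {21}, {5, 13}, {5, 21}, {13, 21}, {5, 13, 21}


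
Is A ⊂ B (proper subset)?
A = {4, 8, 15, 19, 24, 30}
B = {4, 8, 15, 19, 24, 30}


A ⊂ B requires: A ⊆ B AND A ≠ B.
A ⊆ B? Yes
A = B? Yes
A = B, so A is not a PROPER subset.

No, A is not a proper subset of B


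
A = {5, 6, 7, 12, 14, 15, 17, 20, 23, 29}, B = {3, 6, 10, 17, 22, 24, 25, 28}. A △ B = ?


A △ B = (A \ B) ∪ (B \ A) = elements in exactly one of A or B
A \ B = {5, 7, 12, 14, 15, 20, 23, 29}
B \ A = {3, 10, 22, 24, 25, 28}
A △ B = {3, 5, 7, 10, 12, 14, 15, 20, 22, 23, 24, 25, 28, 29}

A △ B = {3, 5, 7, 10, 12, 14, 15, 20, 22, 23, 24, 25, 28, 29}


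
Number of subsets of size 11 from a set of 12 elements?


C(n,k) = n! / (k!(n-k)!)
C(12,11) = 12! / (11!1!)
= 12

C(12,11) = 12


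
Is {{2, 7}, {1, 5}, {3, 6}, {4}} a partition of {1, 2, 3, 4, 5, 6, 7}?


A partition requires: (1) non-empty parts, (2) pairwise disjoint, (3) union = U
Parts: {2, 7}, {1, 5}, {3, 6}, {4}
Union of parts: {1, 2, 3, 4, 5, 6, 7}
U = {1, 2, 3, 4, 5, 6, 7}
All non-empty? True
Pairwise disjoint? True
Covers U? True

Yes, valid partition


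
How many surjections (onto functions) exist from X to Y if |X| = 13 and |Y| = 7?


n = |X| = 13, k = |Y| = 7. Surjections via inclusion-exclusion:
S(n,k) = Σ(-1)^i × C(k,i) × (k-i)^n, i=0 to k
i=0: (-1)^0×C(7,0)×7^13 = 96889010407
i=1: (-1)^1×C(7,1)×6^13 = -91424858112
i=2: (-1)^2×C(7,2)×5^13 = 25634765625
i=3: (-1)^3×C(7,3)×4^13 = -2348810240
i=4: (-1)^4×C(7,4)×3^13 = 55801305
i=5: (-1)^5×C(7,5)×2^13 = -172032
i=6: (-1)^6×C(7,6)×1^13 = 7
i=7: (-1)^7×C(7,7)×0^13 = 0
Total = 28805736960

Number of surjections = 28805736960


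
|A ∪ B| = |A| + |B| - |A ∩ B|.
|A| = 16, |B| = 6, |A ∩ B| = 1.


|A ∪ B| = |A| + |B| - |A ∩ B|
= 16 + 6 - 1
= 21

|A ∪ B| = 21


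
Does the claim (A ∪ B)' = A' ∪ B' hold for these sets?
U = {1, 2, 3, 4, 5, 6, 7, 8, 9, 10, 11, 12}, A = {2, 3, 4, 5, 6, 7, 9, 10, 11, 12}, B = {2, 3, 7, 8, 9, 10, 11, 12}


LHS: A ∪ B = {2, 3, 4, 5, 6, 7, 8, 9, 10, 11, 12}
(A ∪ B)' = U \ (A ∪ B) = {1}
A' = {1, 8}, B' = {1, 4, 5, 6}
Claimed RHS: A' ∪ B' = {1, 4, 5, 6, 8}
Identity is INVALID: LHS = {1} but the RHS claimed here equals {1, 4, 5, 6, 8}. The correct form is (A ∪ B)' = A' ∩ B'.

Identity is invalid: (A ∪ B)' = {1} but A' ∪ B' = {1, 4, 5, 6, 8}. The correct De Morgan law is (A ∪ B)' = A' ∩ B'.


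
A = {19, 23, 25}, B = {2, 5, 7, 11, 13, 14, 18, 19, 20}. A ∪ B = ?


A ∪ B = all elements in A or B (or both)
A = {19, 23, 25}
B = {2, 5, 7, 11, 13, 14, 18, 19, 20}
A ∪ B = {2, 5, 7, 11, 13, 14, 18, 19, 20, 23, 25}

A ∪ B = {2, 5, 7, 11, 13, 14, 18, 19, 20, 23, 25}


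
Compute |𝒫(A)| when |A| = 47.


Number of subsets = 2^n
= 2^47
= 140737488355328

|P(A)| = 140737488355328


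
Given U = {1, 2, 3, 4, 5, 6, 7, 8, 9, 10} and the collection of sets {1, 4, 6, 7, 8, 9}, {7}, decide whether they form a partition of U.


A partition requires: (1) non-empty parts, (2) pairwise disjoint, (3) union = U
Parts: {1, 4, 6, 7, 8, 9}, {7}
Union of parts: {1, 4, 6, 7, 8, 9}
U = {1, 2, 3, 4, 5, 6, 7, 8, 9, 10}
All non-empty? True
Pairwise disjoint? False
Covers U? False

No, not a valid partition


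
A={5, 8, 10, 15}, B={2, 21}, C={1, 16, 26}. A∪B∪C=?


A ∪ B = {2, 5, 8, 10, 15, 21}
(A ∪ B) ∪ C = {1, 2, 5, 8, 10, 15, 16, 21, 26}

A ∪ B ∪ C = {1, 2, 5, 8, 10, 15, 16, 21, 26}


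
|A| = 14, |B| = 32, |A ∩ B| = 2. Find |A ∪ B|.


|A ∪ B| = |A| + |B| - |A ∩ B|
= 14 + 32 - 2
= 44

|A ∪ B| = 44


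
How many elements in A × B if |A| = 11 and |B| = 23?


|A × B| = |A| × |B|
= 11 × 23
= 253

|A × B| = 253


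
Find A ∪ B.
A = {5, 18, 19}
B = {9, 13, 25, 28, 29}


A ∪ B = all elements in A or B (or both)
A = {5, 18, 19}
B = {9, 13, 25, 28, 29}
A ∪ B = {5, 9, 13, 18, 19, 25, 28, 29}

A ∪ B = {5, 9, 13, 18, 19, 25, 28, 29}


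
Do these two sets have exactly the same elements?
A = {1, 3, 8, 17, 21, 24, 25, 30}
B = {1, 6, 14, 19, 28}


Two sets are equal iff they have exactly the same elements.
A = {1, 3, 8, 17, 21, 24, 25, 30}
B = {1, 6, 14, 19, 28}
Differences: {3, 6, 8, 14, 17, 19, 21, 24, 25, 28, 30}
A ≠ B

No, A ≠ B


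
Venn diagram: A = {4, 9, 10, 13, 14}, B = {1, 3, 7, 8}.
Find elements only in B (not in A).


A = {4, 9, 10, 13, 14}
B = {1, 3, 7, 8}
Region: only in B (not in A)
Elements: {1, 3, 7, 8}

Elements only in B (not in A): {1, 3, 7, 8}


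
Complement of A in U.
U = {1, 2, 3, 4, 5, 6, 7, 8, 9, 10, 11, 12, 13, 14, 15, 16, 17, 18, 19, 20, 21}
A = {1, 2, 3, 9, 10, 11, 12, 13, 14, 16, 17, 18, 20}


Aᶜ = U \ A = elements in U but not in A
U = {1, 2, 3, 4, 5, 6, 7, 8, 9, 10, 11, 12, 13, 14, 15, 16, 17, 18, 19, 20, 21}
A = {1, 2, 3, 9, 10, 11, 12, 13, 14, 16, 17, 18, 20}
Aᶜ = {4, 5, 6, 7, 8, 15, 19, 21}

Aᶜ = {4, 5, 6, 7, 8, 15, 19, 21}


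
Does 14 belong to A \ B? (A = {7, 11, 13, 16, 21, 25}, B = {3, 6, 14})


A = {7, 11, 13, 16, 21, 25}, B = {3, 6, 14}
A \ B = elements in A but not in B
A \ B = {7, 11, 13, 16, 21, 25}
Checking if 14 ∈ A \ B
14 is not in A \ B → False

14 ∉ A \ B


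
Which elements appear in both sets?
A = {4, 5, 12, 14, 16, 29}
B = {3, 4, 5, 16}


A ∩ B = elements in both A and B
A = {4, 5, 12, 14, 16, 29}
B = {3, 4, 5, 16}
A ∩ B = {4, 5, 16}

A ∩ B = {4, 5, 16}


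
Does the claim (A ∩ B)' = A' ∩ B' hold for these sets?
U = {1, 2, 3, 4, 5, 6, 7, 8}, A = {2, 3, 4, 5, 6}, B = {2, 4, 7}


LHS: A ∩ B = {2, 4}
(A ∩ B)' = U \ (A ∩ B) = {1, 3, 5, 6, 7, 8}
A' = {1, 7, 8}, B' = {1, 3, 5, 6, 8}
Claimed RHS: A' ∩ B' = {1, 8}
Identity is INVALID: LHS = {1, 3, 5, 6, 7, 8} but the RHS claimed here equals {1, 8}. The correct form is (A ∩ B)' = A' ∪ B'.

Identity is invalid: (A ∩ B)' = {1, 3, 5, 6, 7, 8} but A' ∩ B' = {1, 8}. The correct De Morgan law is (A ∩ B)' = A' ∪ B'.


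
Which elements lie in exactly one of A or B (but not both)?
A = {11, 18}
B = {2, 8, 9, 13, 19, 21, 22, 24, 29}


A △ B = (A \ B) ∪ (B \ A) = elements in exactly one of A or B
A \ B = {11, 18}
B \ A = {2, 8, 9, 13, 19, 21, 22, 24, 29}
A △ B = {2, 8, 9, 11, 13, 18, 19, 21, 22, 24, 29}

A △ B = {2, 8, 9, 11, 13, 18, 19, 21, 22, 24, 29}


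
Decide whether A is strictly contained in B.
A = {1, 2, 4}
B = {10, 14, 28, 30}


A ⊂ B requires: A ⊆ B AND A ≠ B.
A ⊆ B? No
A ⊄ B, so A is not a proper subset.

No, A is not a proper subset of B


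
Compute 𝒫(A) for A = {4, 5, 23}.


|A| = 3, so |P(A)| = 2^3 = 8
Enumerate subsets by cardinality (0 to 3):
∅, {4}, {5}, {23}, {4, 5}, {4, 23}, {5, 23}, {4, 5, 23}

P(A) has 8 subsets: ∅, {4}, {5}, {23}, {4, 5}, {4, 23}, {5, 23}, {4, 5, 23}


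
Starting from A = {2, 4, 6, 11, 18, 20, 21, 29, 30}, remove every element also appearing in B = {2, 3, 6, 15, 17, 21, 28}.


A \ B = elements in A but not in B
A = {2, 4, 6, 11, 18, 20, 21, 29, 30}
B = {2, 3, 6, 15, 17, 21, 28}
Remove from A any elements in B
A \ B = {4, 11, 18, 20, 29, 30}

A \ B = {4, 11, 18, 20, 29, 30}


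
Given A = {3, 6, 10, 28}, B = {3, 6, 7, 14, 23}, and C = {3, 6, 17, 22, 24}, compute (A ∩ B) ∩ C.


A ∩ B = {3, 6}
(A ∩ B) ∩ C = {3, 6}

A ∩ B ∩ C = {3, 6}


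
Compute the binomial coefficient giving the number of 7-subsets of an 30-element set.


C(n,k) = n! / (k!(n-k)!)
C(30,7) = 30! / (7!23!)
= 2035800

C(30,7) = 2035800


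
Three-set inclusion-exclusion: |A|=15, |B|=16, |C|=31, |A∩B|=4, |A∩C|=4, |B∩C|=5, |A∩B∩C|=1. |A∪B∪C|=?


|A∪B∪C| = |A|+|B|+|C| - |A∩B|-|A∩C|-|B∩C| + |A∩B∩C|
= 15+16+31 - 4-4-5 + 1
= 62 - 13 + 1
= 50

|A ∪ B ∪ C| = 50


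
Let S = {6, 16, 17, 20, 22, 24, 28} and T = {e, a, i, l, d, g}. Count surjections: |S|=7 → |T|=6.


n = |S| = 7, k = |T| = 6. Surjections via inclusion-exclusion:
S(n,k) = Σ(-1)^i × C(k,i) × (k-i)^n, i=0 to k
i=0: (-1)^0×C(6,0)×6^7 = 279936
i=1: (-1)^1×C(6,1)×5^7 = -468750
i=2: (-1)^2×C(6,2)×4^7 = 245760
i=3: (-1)^3×C(6,3)×3^7 = -43740
i=4: (-1)^4×C(6,4)×2^7 = 1920
i=5: (-1)^5×C(6,5)×1^7 = -6
i=6: (-1)^6×C(6,6)×0^7 = 0
Total = 15120

Number of surjections = 15120


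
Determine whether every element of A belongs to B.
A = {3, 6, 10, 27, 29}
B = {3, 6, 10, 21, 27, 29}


A ⊆ B means every element of A is in B.
All elements of A are in B.
So A ⊆ B.

Yes, A ⊆ B


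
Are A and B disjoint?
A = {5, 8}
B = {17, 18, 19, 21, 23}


Disjoint means A ∩ B = ∅.
A ∩ B = ∅
A ∩ B = ∅, so A and B are disjoint.

Yes, A and B are disjoint


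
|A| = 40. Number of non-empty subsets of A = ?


Total subsets = 2^n = 2^40 = 1099511627776
Non-empty subsets exclude the empty set: 2^n - 1
= 1099511627776 - 1
= 1099511627775

Number of non-empty subsets = 1099511627775


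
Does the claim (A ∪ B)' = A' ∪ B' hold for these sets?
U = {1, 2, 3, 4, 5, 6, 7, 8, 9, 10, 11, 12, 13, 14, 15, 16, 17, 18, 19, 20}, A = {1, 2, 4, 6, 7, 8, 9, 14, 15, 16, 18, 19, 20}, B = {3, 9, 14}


LHS: A ∪ B = {1, 2, 3, 4, 6, 7, 8, 9, 14, 15, 16, 18, 19, 20}
(A ∪ B)' = U \ (A ∪ B) = {5, 10, 11, 12, 13, 17}
A' = {3, 5, 10, 11, 12, 13, 17}, B' = {1, 2, 4, 5, 6, 7, 8, 10, 11, 12, 13, 15, 16, 17, 18, 19, 20}
Claimed RHS: A' ∪ B' = {1, 2, 3, 4, 5, 6, 7, 8, 10, 11, 12, 13, 15, 16, 17, 18, 19, 20}
Identity is INVALID: LHS = {5, 10, 11, 12, 13, 17} but the RHS claimed here equals {1, 2, 3, 4, 5, 6, 7, 8, 10, 11, 12, 13, 15, 16, 17, 18, 19, 20}. The correct form is (A ∪ B)' = A' ∩ B'.

Identity is invalid: (A ∪ B)' = {5, 10, 11, 12, 13, 17} but A' ∪ B' = {1, 2, 3, 4, 5, 6, 7, 8, 10, 11, 12, 13, 15, 16, 17, 18, 19, 20}. The correct De Morgan law is (A ∪ B)' = A' ∩ B'.
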